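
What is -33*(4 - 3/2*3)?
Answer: 33/2 ≈ 16.500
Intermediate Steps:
-33*(4 - 3/2*3) = -33*(4 - 9/2) = -33*(-1/2) = 33/2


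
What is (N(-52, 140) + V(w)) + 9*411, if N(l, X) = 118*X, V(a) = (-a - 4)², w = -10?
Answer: 20255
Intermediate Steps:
V(a) = (-4 - a)²
(N(-52, 140) + V(w)) + 9*411 = (118*140 + (4 - 10)²) + 9*411 = (16520 + (-6)²) + 3699 = (16520 + 36) + 3699 = 16556 + 3699 = 20255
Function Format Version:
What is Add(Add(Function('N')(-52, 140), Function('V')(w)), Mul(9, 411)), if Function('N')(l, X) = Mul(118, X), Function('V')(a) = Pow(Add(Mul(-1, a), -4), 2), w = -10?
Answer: 20255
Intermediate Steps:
Function('V')(a) = Pow(Add(-4, Mul(-1, a)), 2)
Add(Add(Function('N')(-52, 140), Function('V')(w)), Mul(9, 411)) = Add(Add(Mul(118, 140), Pow(Add(4, -10), 2)), Mul(9, 411)) = Add(Add(16520, Pow(-6, 2)), 3699) = Add(Add(16520, 36), 3699) = Add(16556, 3699) = 20255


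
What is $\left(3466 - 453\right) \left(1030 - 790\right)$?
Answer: $723120$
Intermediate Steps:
$\left(3466 - 453\right) \left(1030 - 790\right) = 3013 \cdot 240 = 723120$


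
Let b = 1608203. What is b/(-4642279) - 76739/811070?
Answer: -127739158107/289631786810 ≈ -0.44104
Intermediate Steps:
b/(-4642279) - 76739/811070 = 1608203/(-4642279) - 76739/811070 = 1608203*(-1/4642279) - 76739*1/811070 = -1608203/4642279 - 5903/62390 = -127739158107/289631786810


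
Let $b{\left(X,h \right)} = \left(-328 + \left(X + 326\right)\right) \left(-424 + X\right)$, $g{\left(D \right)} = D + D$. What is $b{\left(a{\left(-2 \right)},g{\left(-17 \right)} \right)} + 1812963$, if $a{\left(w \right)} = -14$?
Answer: $1819971$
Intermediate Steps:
$g{\left(D \right)} = 2 D$
$b{\left(X,h \right)} = \left(-424 + X\right) \left(-2 + X\right)$ ($b{\left(X,h \right)} = \left(-328 + \left(326 + X\right)\right) \left(-424 + X\right) = \left(-2 + X\right) \left(-424 + X\right) = \left(-424 + X\right) \left(-2 + X\right)$)
$b{\left(a{\left(-2 \right)},g{\left(-17 \right)} \right)} + 1812963 = \left(848 + \left(-14\right)^{2} - -5964\right) + 1812963 = \left(848 + 196 + 5964\right) + 1812963 = 7008 + 1812963 = 1819971$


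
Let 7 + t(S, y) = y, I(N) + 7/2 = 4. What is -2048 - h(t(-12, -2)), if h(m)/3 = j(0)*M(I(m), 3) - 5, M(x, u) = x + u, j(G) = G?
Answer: -2033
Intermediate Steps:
I(N) = ½ (I(N) = -7/2 + 4 = ½)
t(S, y) = -7 + y
M(x, u) = u + x
h(m) = -15 (h(m) = 3*(0*(3 + ½) - 5) = 3*(0*(7/2) - 5) = 3*(0 - 5) = 3*(-5) = -15)
-2048 - h(t(-12, -2)) = -2048 - 1*(-15) = -2048 + 15 = -2033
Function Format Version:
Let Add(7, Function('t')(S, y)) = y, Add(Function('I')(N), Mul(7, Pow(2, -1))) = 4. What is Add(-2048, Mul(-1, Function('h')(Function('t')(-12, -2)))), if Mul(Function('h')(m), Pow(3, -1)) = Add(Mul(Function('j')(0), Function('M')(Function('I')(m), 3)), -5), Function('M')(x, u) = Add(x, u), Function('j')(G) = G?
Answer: -2033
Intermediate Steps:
Function('I')(N) = Rational(1, 2) (Function('I')(N) = Add(Rational(-7, 2), 4) = Rational(1, 2))
Function('t')(S, y) = Add(-7, y)
Function('M')(x, u) = Add(u, x)
Function('h')(m) = -15 (Function('h')(m) = Mul(3, Add(Mul(0, Add(3, Rational(1, 2))), -5)) = Mul(3, Add(Mul(0, Rational(7, 2)), -5)) = Mul(3, Add(0, -5)) = Mul(3, -5) = -15)
Add(-2048, Mul(-1, Function('h')(Function('t')(-12, -2)))) = Add(-2048, Mul(-1, -15)) = Add(-2048, 15) = -2033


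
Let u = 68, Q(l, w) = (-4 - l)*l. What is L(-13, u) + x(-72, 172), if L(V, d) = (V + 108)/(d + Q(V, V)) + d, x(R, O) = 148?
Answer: 10489/49 ≈ 214.06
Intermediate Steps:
Q(l, w) = l*(-4 - l)
L(V, d) = d + (108 + V)/(d - V*(4 + V)) (L(V, d) = (V + 108)/(d - V*(4 + V)) + d = (108 + V)/(d - V*(4 + V)) + d = d + (108 + V)/(d - V*(4 + V)))
L(-13, u) + x(-72, 172) = (-108 - 1*(-13) - 1*68² - 13*68*(4 - 13))/(-1*68 - 13*(4 - 13)) + 148 = (-108 + 13 - 1*4624 - 13*68*(-9))/(-68 - 13*(-9)) + 148 = (-108 + 13 - 4624 + 7956)/(-68 + 117) + 148 = 3237/49 + 148 = 10489/49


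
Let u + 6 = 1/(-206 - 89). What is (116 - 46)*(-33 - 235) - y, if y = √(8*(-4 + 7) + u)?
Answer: -18760 - √1566155/295 ≈ -18764.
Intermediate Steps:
u = -1771/295 (u = -6 + 1/(-206 - 89) = -6 + 1/(-295) = -6 - 1/295 = -1771/295 ≈ -6.0034)
y = √1566155/295 (y = √(8*(-4 + 7) - 1771/295) = √(8*3 - 1771/295) = √(24 - 1771/295) = √(5309/295) = √1566155/295 ≈ 4.2422)
(116 - 46)*(-33 - 235) - y = (116 - 46)*(-33 - 235) - √1566155/295 = 70*(-268) - √1566155/295 = -18760 - √1566155/295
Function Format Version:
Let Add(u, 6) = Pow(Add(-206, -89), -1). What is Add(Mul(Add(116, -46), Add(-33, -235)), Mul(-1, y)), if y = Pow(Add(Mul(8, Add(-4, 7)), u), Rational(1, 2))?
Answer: Add(-18760, Mul(Rational(-1, 295), Pow(1566155, Rational(1, 2)))) ≈ -18764.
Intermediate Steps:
u = Rational(-1771, 295) (u = Add(-6, Pow(Add(-206, -89), -1)) = Add(-6, Pow(-295, -1)) = Add(-6, Rational(-1, 295)) = Rational(-1771, 295) ≈ -6.0034)
y = Mul(Rational(1, 295), Pow(1566155, Rational(1, 2))) (y = Pow(Add(Mul(8, Add(-4, 7)), Rational(-1771, 295)), Rational(1, 2)) = Pow(Add(Mul(8, 3), Rational(-1771, 295)), Rational(1, 2)) = Pow(Add(24, Rational(-1771, 295)), Rational(1, 2)) = Pow(Rational(5309, 295), Rational(1, 2)) = Mul(Rational(1, 295), Pow(1566155, Rational(1, 2))) ≈ 4.2422)
Add(Mul(Add(116, -46), Add(-33, -235)), Mul(-1, y)) = Add(Mul(Add(116, -46), Add(-33, -235)), Mul(-1, Mul(Rational(1, 295), Pow(1566155, Rational(1, 2))))) = Add(Mul(70, -268), Mul(Rational(-1, 295), Pow(1566155, Rational(1, 2)))) = Add(-18760, Mul(Rational(-1, 295), Pow(1566155, Rational(1, 2))))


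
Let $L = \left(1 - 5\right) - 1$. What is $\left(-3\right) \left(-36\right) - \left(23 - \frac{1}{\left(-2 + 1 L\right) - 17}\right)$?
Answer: $\frac{2039}{24} \approx 84.958$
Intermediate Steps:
$L = -5$ ($L = -4 - 1 = -5$)
$\left(-3\right) \left(-36\right) - \left(23 - \frac{1}{\left(-2 + 1 L\right) - 17}\right) = \left(-3\right) \left(-36\right) - \left(23 - \frac{1}{\left(-2 + 1 \left(-5\right)\right) - 17}\right) = 108 - \left(23 - \frac{1}{\left(-2 - 5\right) - 17}\right) = 108 - \left(23 - \frac{1}{-7 - 17}\right) = 108 - \left(23 - \frac{1}{-24}\right) = 108 - \frac{553}{24} = \frac{2039}{24}$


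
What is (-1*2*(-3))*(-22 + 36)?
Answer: 84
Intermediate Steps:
(-1*2*(-3))*(-22 + 36) = -2*(-3)*14 = 6*14 = 84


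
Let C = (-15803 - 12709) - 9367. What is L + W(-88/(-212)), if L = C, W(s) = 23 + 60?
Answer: -37796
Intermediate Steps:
W(s) = 83
C = -37879 (C = -28512 - 9367 = -37879)
L = -37879
L + W(-88/(-212)) = -37879 + 83 = -37796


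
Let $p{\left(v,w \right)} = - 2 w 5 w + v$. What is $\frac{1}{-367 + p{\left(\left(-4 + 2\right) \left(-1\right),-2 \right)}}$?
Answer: $- \frac{1}{405} \approx -0.0024691$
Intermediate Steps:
$p{\left(v,w \right)} = v - 10 w^{2}$ ($p{\left(v,w \right)} = - 10 w w + v = - 10 w^{2} + v = v - 10 w^{2}$)
$\frac{1}{-367 + p{\left(\left(-4 + 2\right) \left(-1\right),-2 \right)}} = \frac{1}{-367 - \left(40 - \left(-4 + 2\right) \left(-1\right)\right)} = \frac{1}{-367 - 38} = \frac{1}{-405} = - \frac{1}{405}$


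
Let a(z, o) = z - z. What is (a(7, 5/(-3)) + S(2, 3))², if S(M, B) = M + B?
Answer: 25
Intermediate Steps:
S(M, B) = B + M
a(z, o) = 0
(a(7, 5/(-3)) + S(2, 3))² = (0 + (3 + 2))² = (0 + 5)² = 5² = 25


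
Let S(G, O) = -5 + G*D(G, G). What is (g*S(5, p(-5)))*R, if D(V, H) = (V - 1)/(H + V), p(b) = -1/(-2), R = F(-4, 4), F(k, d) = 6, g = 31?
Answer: -558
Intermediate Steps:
R = 6
p(b) = 1/2 (p(b) = -1*(-1/2) = 1/2)
D(V, H) = (-1 + V)/(H + V)
S(G, O) = -11/2 + G/2 (S(G, O) = -5 + G*((-1 + G)/(G + G)) = -5 + G*((-1 + G)/((2*G))) = -5 + G*((1/(2*G))*(-1 + G)) = -5 + G*((-1 + G)/(2*G)) = -5 + (-1/2 + G/2) = -11/2 + G/2)
(g*S(5, p(-5)))*R = (31*(-11/2 + (1/2)*5))*6 = (31*(-11/2 + 5/2))*6 = (31*(-3))*6 = -93*6 = -558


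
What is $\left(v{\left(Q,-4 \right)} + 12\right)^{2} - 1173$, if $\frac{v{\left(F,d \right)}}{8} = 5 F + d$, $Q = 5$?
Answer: $31227$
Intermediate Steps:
$v{\left(F,d \right)} = 8 d + 40 F$ ($v{\left(F,d \right)} = 8 \left(5 F + d\right) = 8 \left(d + 5 F\right) = 8 d + 40 F$)
$\left(v{\left(Q,-4 \right)} + 12\right)^{2} - 1173 = \left(\left(8 \left(-4\right) + 40 \cdot 5\right) + 12\right)^{2} - 1173 = \left(\left(-32 + 200\right) + 12\right)^{2} - 1173 = \left(168 + 12\right)^{2} - 1173 = 180^{2} - 1173 = 32400 - 1173 = 31227$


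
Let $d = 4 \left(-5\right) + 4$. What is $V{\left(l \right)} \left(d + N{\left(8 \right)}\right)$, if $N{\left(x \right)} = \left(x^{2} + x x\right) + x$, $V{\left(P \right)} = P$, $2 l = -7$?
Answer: $-420$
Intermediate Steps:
$l = - \frac{7}{2}$ ($l = \frac{1}{2} \left(-7\right) = - \frac{7}{2} \approx -3.5$)
$d = -16$ ($d = -20 + 4 = -16$)
$N{\left(x \right)} = x + 2 x^{2}$ ($N{\left(x \right)} = \left(x^{2} + x^{2}\right) + x = 2 x^{2} + x = x + 2 x^{2}$)
$V{\left(l \right)} \left(d + N{\left(8 \right)}\right) = - \frac{7 \left(-16 + 8 \left(1 + 2 \cdot 8\right)\right)}{2} = - \frac{7 \left(-16 + 8 \left(1 + 16\right)\right)}{2} = - \frac{7 \left(-16 + 8 \cdot 17\right)}{2} = - \frac{7 \left(-16 + 136\right)}{2} = \left(- \frac{7}{2}\right) 120 = -420$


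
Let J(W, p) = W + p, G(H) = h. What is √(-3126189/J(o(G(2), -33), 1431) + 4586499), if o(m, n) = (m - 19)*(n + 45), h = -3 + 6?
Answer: 2*√195471043978/413 ≈ 2141.0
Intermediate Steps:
h = 3
G(H) = 3
o(m, n) = (-19 + m)*(45 + n)
√(-3126189/J(o(G(2), -33), 1431) + 4586499) = √(-3126189/((-855 - 19*(-33) + 45*3 + 3*(-33)) + 1431) + 4586499) = √(-3126189/((-855 + 627 + 135 - 99) + 1431) + 4586499) = √(-3126189/(-192 + 1431) + 4586499) = √(-3126189/1239 + 4586499) = √(-1*1042063/413 + 4586499) = √(-1042063/413 + 4586499) = √(1893182024/413) = 2*√195471043978/413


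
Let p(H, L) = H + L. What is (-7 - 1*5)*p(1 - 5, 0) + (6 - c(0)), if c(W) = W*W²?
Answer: 54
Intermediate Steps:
c(W) = W³
(-7 - 1*5)*p(1 - 5, 0) + (6 - c(0)) = (-7 - 1*5)*((1 - 5) + 0) + (6 - 1*0³) = (-7 - 5)*(-4 + 0) + (6 - 1*0) = -12*(-4) + (6 + 0) = 48 + 6 = 54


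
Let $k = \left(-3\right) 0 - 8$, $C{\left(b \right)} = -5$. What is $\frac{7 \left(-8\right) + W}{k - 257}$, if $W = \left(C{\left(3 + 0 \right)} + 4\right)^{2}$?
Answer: $\frac{11}{53} \approx 0.20755$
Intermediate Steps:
$W = 1$ ($W = \left(-5 + 4\right)^{2} = \left(-1\right)^{2} = 1$)
$k = -8$ ($k = 0 - 8 = -8$)
$\frac{7 \left(-8\right) + W}{k - 257} = \frac{7 \left(-8\right) + 1}{-8 - 257} = \frac{-56 + 1}{-8 - 257} = - \frac{55}{-265} = \left(-55\right) \left(- \frac{1}{265}\right) = \frac{11}{53}$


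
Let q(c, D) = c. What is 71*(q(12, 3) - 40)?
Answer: -1988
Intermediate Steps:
71*(q(12, 3) - 40) = 71*(12 - 40) = 71*(-28) = -1988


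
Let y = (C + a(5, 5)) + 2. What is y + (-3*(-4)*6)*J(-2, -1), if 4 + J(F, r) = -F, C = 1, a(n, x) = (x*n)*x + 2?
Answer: -14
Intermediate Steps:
a(n, x) = 2 + n*x**2 (a(n, x) = (n*x)*x + 2 = n*x**2 + 2 = 2 + n*x**2)
J(F, r) = -4 - F
y = 130 (y = (1 + (2 + 5*5**2)) + 2 = (1 + (2 + 5*25)) + 2 = (1 + (2 + 125)) + 2 = (1 + 127) + 2 = 128 + 2 = 130)
y + (-3*(-4)*6)*J(-2, -1) = 130 + (-3*(-4)*6)*(-4 - 1*(-2)) = 130 + (12*6)*(-4 + 2) = 130 + 72*(-2) = 130 - 144 = -14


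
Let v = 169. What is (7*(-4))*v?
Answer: -4732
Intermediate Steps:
(7*(-4))*v = (7*(-4))*169 = -28*169 = -4732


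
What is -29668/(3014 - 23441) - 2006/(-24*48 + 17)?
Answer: 74649742/23184645 ≈ 3.2198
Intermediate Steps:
-29668/(3014 - 23441) - 2006/(-24*48 + 17) = -29668/(-20427) - 2006/(-1152 + 17) = -29668*(-1/20427) - 2006/(-1135) = 29668/20427 - 2006*(-1/1135) = 29668/20427 + 2006/1135 = 74649742/23184645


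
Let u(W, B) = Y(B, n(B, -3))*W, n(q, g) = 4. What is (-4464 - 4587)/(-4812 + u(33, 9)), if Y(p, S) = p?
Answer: 431/215 ≈ 2.0047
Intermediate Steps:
u(W, B) = B*W
(-4464 - 4587)/(-4812 + u(33, 9)) = (-4464 - 4587)/(-4812 + 9*33) = -9051/(-4812 + 297) = -9051/(-4515) = -9051*(-1/4515) = 431/215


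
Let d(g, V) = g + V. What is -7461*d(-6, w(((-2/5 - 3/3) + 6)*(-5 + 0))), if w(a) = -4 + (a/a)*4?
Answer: 44766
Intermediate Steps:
w(a) = 0 (w(a) = -4 + 1*4 = -4 + 4 = 0)
d(g, V) = V + g
-7461*d(-6, w(((-2/5 - 3/3) + 6)*(-5 + 0))) = -7461*(0 - 6) = -7461*(-6) = 44766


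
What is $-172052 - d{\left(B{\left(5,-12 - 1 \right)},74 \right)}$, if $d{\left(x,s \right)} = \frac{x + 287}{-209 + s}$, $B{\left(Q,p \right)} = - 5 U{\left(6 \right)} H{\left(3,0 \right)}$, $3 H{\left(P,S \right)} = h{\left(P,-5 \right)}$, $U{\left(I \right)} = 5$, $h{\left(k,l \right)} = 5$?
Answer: $- \frac{69680324}{405} \approx -1.7205 \cdot 10^{5}$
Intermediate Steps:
$H{\left(P,S \right)} = \frac{5}{3}$ ($H{\left(P,S \right)} = \frac{1}{3} \cdot 5 = \frac{5}{3}$)
$B{\left(Q,p \right)} = - \frac{125}{3}$ ($B{\left(Q,p \right)} = \left(-5\right) 5 \cdot \frac{5}{3} = \left(-25\right) \frac{5}{3} = - \frac{125}{3}$)
$d{\left(x,s \right)} = \frac{287 + x}{-209 + s}$
$-172052 - d{\left(B{\left(5,-12 - 1 \right)},74 \right)} = -172052 - \frac{287 - \frac{125}{3}}{-209 + 74} = -172052 - \frac{1}{-135} \cdot \frac{736}{3} = -172052 - \left(- \frac{1}{135}\right) \frac{736}{3} = -172052 - - \frac{736}{405} = -172052 + \frac{736}{405} = - \frac{69680324}{405}$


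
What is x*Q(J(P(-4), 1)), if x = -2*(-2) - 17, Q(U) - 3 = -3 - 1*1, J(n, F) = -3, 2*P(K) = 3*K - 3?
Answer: 13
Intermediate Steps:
P(K) = -3/2 + 3*K/2 (P(K) = (3*K - 3)/2 = (-3 + 3*K)/2 = -3/2 + 3*K/2)
Q(U) = -1 (Q(U) = 3 + (-3 - 1*1) = 3 + (-3 - 1) = 3 - 4 = -1)
x = -13 (x = 4 - 17 = -13)
x*Q(J(P(-4), 1)) = -13*(-1) = 13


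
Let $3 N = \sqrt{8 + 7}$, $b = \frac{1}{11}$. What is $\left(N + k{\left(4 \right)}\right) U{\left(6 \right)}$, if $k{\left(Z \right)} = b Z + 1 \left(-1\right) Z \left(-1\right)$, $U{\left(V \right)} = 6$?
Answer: $\frac{288}{11} + 2 \sqrt{15} \approx 33.928$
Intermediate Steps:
$b = \frac{1}{11} \approx 0.090909$
$k{\left(Z \right)} = \frac{12 Z}{11}$ ($k{\left(Z \right)} = \frac{Z}{11} + 1 \left(-1\right) Z \left(-1\right) = \frac{Z}{11} - - Z = \frac{Z}{11} + Z = \frac{12 Z}{11}$)
$N = \frac{\sqrt{15}}{3}$ ($N = \frac{\sqrt{8 + 7}}{3} = \frac{\sqrt{15}}{3} \approx 1.291$)
$\left(N + k{\left(4 \right)}\right) U{\left(6 \right)} = \left(\frac{\sqrt{15}}{3} + \frac{12}{11} \cdot 4\right) 6 = \left(\frac{\sqrt{15}}{3} + \frac{48}{11}\right) 6 = \left(\frac{48}{11} + \frac{\sqrt{15}}{3}\right) 6 = \frac{288}{11} + 2 \sqrt{15}$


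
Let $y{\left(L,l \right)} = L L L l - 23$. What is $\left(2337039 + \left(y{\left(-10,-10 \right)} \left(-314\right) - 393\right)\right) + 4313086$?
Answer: $3516954$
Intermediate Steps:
$y{\left(L,l \right)} = -23 + l L^{3}$ ($y{\left(L,l \right)} = L^{2} L l - 23 = L^{3} l - 23 = l L^{3} - 23 = -23 + l L^{3}$)
$\left(2337039 + \left(y{\left(-10,-10 \right)} \left(-314\right) - 393\right)\right) + 4313086 = \left(2337039 + \left(\left(-23 - 10 \left(-10\right)^{3}\right) \left(-314\right) - 393\right)\right) + 4313086 = \left(2337039 + \left(\left(-23 - -10000\right) \left(-314\right) - 393\right)\right) + 4313086 = \left(2337039 + \left(\left(-23 + 10000\right) \left(-314\right) - 393\right)\right) + 4313086 = \left(2337039 + \left(9977 \left(-314\right) - 393\right)\right) + 4313086 = \left(2337039 - 3133171\right) + 4313086 = -796132 + 4313086 = 3516954$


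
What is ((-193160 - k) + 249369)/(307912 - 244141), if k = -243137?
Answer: 99782/21257 ≈ 4.6941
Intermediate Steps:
((-193160 - k) + 249369)/(307912 - 244141) = ((-193160 - 1*(-243137)) + 249369)/(307912 - 244141) = ((-193160 + 243137) + 249369)/63771 = (49977 + 249369)*(1/63771) = 299346*(1/63771) = 99782/21257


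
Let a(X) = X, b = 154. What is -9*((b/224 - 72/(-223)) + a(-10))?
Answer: 288675/3568 ≈ 80.907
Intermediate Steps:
-9*((b/224 - 72/(-223)) + a(-10)) = -9*((154/224 - 72/(-223)) - 10) = -9*((154*(1/224) - 72*(-1/223)) - 10) = -9*((11/16 + 72/223) - 10) = -9*(3605/3568 - 10) = -9*(-32075/3568) = 288675/3568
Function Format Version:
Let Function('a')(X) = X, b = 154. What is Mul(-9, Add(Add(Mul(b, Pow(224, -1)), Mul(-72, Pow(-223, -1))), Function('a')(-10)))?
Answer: Rational(288675, 3568) ≈ 80.907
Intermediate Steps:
Mul(-9, Add(Add(Mul(b, Pow(224, -1)), Mul(-72, Pow(-223, -1))), Function('a')(-10))) = Mul(-9, Add(Add(Mul(154, Pow(224, -1)), Mul(-72, Pow(-223, -1))), -10)) = Mul(-9, Add(Add(Mul(154, Rational(1, 224)), Mul(-72, Rational(-1, 223))), -10)) = Mul(-9, Add(Add(Rational(11, 16), Rational(72, 223)), -10)) = Mul(-9, Add(Rational(3605, 3568), -10)) = Mul(-9, Rational(-32075, 3568)) = Rational(288675, 3568)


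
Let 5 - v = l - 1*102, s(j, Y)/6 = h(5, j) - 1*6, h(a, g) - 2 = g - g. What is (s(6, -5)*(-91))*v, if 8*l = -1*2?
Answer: 234234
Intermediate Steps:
h(a, g) = 2 (h(a, g) = 2 + (g - g) = 2 + 0 = 2)
l = -¼ (l = (-1*2)/8 = (⅛)*(-2) = -¼ ≈ -0.25000)
s(j, Y) = -24 (s(j, Y) = 6*(2 - 1*6) = 6*(2 - 6) = 6*(-4) = -24)
v = 429/4 (v = 5 - (-¼ - 1*102) = 5 - (-¼ - 102) = 5 - 1*(-409/4) = 5 + 409/4 = 429/4 ≈ 107.25)
(s(6, -5)*(-91))*v = -24*(-91)*(429/4) = 2184*(429/4) = 234234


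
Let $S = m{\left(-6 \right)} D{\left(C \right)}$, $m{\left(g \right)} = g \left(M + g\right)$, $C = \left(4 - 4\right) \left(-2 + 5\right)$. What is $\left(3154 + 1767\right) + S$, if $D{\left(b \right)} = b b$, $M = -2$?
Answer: $4921$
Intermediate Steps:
$C = 0$ ($C = 0 \cdot 3 = 0$)
$m{\left(g \right)} = g \left(-2 + g\right)$
$D{\left(b \right)} = b^{2}$
$S = 0$ ($S = - 6 \left(-2 - 6\right) 0^{2} = \left(-6\right) \left(-8\right) 0 = 48 \cdot 0 = 0$)
$\left(3154 + 1767\right) + S = \left(3154 + 1767\right) + 0 = 4921 + 0 = 4921$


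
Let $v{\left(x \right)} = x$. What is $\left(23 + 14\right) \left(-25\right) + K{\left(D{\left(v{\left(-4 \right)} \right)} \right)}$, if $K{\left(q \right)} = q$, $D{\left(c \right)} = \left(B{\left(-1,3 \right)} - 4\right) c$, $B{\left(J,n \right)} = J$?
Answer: $-905$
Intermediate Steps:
$D{\left(c \right)} = - 5 c$ ($D{\left(c \right)} = \left(-1 - 4\right) c = - 5 c$)
$\left(23 + 14\right) \left(-25\right) + K{\left(D{\left(v{\left(-4 \right)} \right)} \right)} = \left(23 + 14\right) \left(-25\right) - -20 = 37 \left(-25\right) + 20 = -925 + 20 = -905$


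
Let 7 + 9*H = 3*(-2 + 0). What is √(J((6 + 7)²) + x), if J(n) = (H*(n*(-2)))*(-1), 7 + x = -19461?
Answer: I*√179606/3 ≈ 141.27*I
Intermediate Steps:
x = -19468 (x = -7 - 19461 = -19468)
H = -13/9 (H = -7/9 + (3*(-2 + 0))/9 = -7/9 + (3*(-2))/9 = -7/9 + (⅑)*(-6) = -7/9 - ⅔ = -13/9 ≈ -1.4444)
J(n) = -26*n/9 (J(n) = -13*n*(-2)/9*(-1) = -(-26)*n/9*(-1) = (26*n/9)*(-1) = -26*n/9)
√(J((6 + 7)²) + x) = √(-26*(6 + 7)²/9 - 19468) = √(-26/9*13² - 19468) = √(-26/9*169 - 19468) = √(-4394/9 - 19468) = √(-179606/9) = I*√179606/3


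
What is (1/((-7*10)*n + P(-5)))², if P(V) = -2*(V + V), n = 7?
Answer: 1/220900 ≈ 4.5269e-6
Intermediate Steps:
P(V) = -4*V
(1/((-7*10)*n + P(-5)))² = (1/(-7*10*7 - 4*(-5)))² = (1/(-70*7 + 20))² = (1/(-490 + 20))² = (1/(-470))² = (-1/470)² = 1/220900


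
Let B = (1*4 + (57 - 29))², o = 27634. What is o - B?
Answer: 26610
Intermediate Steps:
B = 1024 (B = (4 + 28)² = 32² = 1024)
o - B = 27634 - 1*1024 = 27634 - 1024 = 26610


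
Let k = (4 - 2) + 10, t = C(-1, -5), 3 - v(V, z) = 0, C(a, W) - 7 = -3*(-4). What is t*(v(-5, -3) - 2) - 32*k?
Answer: -365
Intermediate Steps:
C(a, W) = 19 (C(a, W) = 7 - 3*(-4) = 7 + 12 = 19)
v(V, z) = 3 (v(V, z) = 3 - 1*0 = 3 + 0 = 3)
t = 19
k = 12 (k = 2 + 10 = 12)
t*(v(-5, -3) - 2) - 32*k = 19*(3 - 2) - 32*12 = 19*1 - 384 = 19 - 384 = -365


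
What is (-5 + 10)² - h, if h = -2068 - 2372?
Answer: 4465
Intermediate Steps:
h = -4440
(-5 + 10)² - h = (-5 + 10)² - 1*(-4440) = 5² + 4440 = 25 + 4440 = 4465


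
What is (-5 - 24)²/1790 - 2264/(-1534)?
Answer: 2671327/1372930 ≈ 1.9457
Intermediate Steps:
(-5 - 24)²/1790 - 2264/(-1534) = (-29)²*(1/1790) - 2264*(-1/1534) = 841*(1/1790) + 1132/767 = 841/1790 + 1132/767 = 2671327/1372930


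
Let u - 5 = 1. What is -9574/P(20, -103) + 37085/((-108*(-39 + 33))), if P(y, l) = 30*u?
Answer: 13093/3240 ≈ 4.0410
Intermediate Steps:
u = 6 (u = 5 + 1 = 6)
P(y, l) = 180 (P(y, l) = 30*6 = 180)
-9574/P(20, -103) + 37085/((-108*(-39 + 33))) = -9574/180 + 37085/((-108*(-39 + 33))) = -9574*1/180 + 37085/((-108*(-6))) = -4787/90 + 37085/648 = 13093/3240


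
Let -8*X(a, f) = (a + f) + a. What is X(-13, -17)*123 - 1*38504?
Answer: -302743/8 ≈ -37843.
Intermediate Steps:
X(a, f) = -a/4 - f/8 (X(a, f) = -((a + f) + a)/8 = -(f + 2*a)/8 = -a/4 - f/8)
X(-13, -17)*123 - 1*38504 = (-1/4*(-13) - 1/8*(-17))*123 - 1*38504 = (13/4 + 17/8)*123 - 38504 = (43/8)*123 - 38504 = 5289/8 - 38504 = -302743/8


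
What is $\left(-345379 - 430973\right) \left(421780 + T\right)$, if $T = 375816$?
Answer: $-619215249792$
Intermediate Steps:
$\left(-345379 - 430973\right) \left(421780 + T\right) = \left(-345379 - 430973\right) \left(421780 + 375816\right) = \left(-776352\right) 797596 = -619215249792$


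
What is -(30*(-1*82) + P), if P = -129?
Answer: 2589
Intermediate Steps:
-(30*(-1*82) + P) = -(30*(-1*82) - 129) = -(30*(-82) - 129) = -(-2460 - 129) = -1*(-2589) = 2589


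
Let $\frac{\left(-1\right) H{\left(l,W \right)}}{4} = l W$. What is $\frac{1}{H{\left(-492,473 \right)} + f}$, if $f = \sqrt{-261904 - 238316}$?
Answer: $\frac{77572}{72209023893} - \frac{i \sqrt{13895}}{144418047786} \approx 1.0743 \cdot 10^{-6} - 8.1622 \cdot 10^{-10} i$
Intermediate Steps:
$H{\left(l,W \right)} = - 4 W l$ ($H{\left(l,W \right)} = - 4 l W = - 4 W l$)
$f = 6 i \sqrt{13895}$ ($f = \sqrt{-500220} = 6 i \sqrt{13895} \approx 707.26 i$)
$\frac{1}{H{\left(-492,473 \right)} + f} = \frac{1}{\left(-4\right) 473 \left(-492\right) + 6 i \sqrt{13895}} = \frac{1}{930864 + 6 i \sqrt{13895}}$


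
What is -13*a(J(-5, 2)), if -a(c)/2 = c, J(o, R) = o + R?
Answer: -78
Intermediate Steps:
J(o, R) = R + o
a(c) = -2*c
-13*a(J(-5, 2)) = -(-26)*(2 - 5) = -(-26)*(-3) = -13*6 = -78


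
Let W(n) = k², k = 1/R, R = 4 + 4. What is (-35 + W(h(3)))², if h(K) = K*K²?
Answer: 5013121/4096 ≈ 1223.9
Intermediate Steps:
R = 8
h(K) = K³
k = ⅛ (k = 1/8 = ⅛ ≈ 0.12500)
W(n) = 1/64 (W(n) = (⅛)² = 1/64)
(-35 + W(h(3)))² = (-35 + 1/64)² = (-2239/64)² = 5013121/4096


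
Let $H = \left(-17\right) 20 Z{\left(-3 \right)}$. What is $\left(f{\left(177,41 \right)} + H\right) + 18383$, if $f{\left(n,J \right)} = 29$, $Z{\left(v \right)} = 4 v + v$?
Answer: $23512$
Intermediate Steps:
$Z{\left(v \right)} = 5 v$
$H = 5100$ ($H = \left(-17\right) 20 \cdot 5 \left(-3\right) = \left(-340\right) \left(-15\right) = 5100$)
$\left(f{\left(177,41 \right)} + H\right) + 18383 = \left(29 + 5100\right) + 18383 = 5129 + 18383 = 23512$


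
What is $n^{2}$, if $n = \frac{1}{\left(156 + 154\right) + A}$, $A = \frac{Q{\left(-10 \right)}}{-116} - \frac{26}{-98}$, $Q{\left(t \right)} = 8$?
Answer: $\frac{2019241}{194294942521} \approx 1.0393 \cdot 10^{-5}$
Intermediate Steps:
$A = \frac{279}{1421}$ ($A = \frac{8}{-116} - \frac{26}{-98} = 8 \left(- \frac{1}{116}\right) - - \frac{13}{49} = - \frac{2}{29} + \frac{13}{49} = \frac{279}{1421} \approx 0.19634$)
$n = \frac{1421}{440789}$ ($n = \frac{1}{\left(156 + 154\right) + \frac{279}{1421}} = \frac{1}{310 + \frac{279}{1421}} = \frac{1}{\frac{440789}{1421}} = \frac{1421}{440789} \approx 0.0032238$)
$n^{2} = \left(\frac{1421}{440789}\right)^{2} = \frac{2019241}{194294942521}$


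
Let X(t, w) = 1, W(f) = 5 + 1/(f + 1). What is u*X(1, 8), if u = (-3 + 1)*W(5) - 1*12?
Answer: -67/3 ≈ -22.333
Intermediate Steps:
W(f) = 5 + 1/(1 + f)
u = -67/3 (u = (-3 + 1)*((6 + 5*5)/(1 + 5)) - 1*12 = -2*(6 + 25)/6 - 12 = -31/3 - 12 = -67/3 ≈ -22.333)
u*X(1, 8) = -67/3*1 = -67/3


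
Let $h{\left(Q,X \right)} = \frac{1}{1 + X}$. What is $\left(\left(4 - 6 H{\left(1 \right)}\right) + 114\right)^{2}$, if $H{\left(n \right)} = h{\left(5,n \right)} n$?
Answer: $13225$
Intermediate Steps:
$H{\left(n \right)} = \frac{n}{1 + n}$
$\left(\left(4 - 6 H{\left(1 \right)}\right) + 114\right)^{2} = \left(\left(4 - 6 \cdot 1 \frac{1}{1 + 1}\right) + 114\right)^{2} = \left(\left(4 - 6 \cdot 1 \cdot \frac{1}{2}\right) + 114\right)^{2} = \left(\left(4 - 3\right) + 114\right)^{2} = \left(1 + 114\right)^{2} = 115^{2} = 13225$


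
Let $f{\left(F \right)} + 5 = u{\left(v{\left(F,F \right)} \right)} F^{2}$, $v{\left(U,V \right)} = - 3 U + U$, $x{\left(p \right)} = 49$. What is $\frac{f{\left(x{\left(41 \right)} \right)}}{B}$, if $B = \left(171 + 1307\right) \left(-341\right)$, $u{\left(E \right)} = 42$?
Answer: $- \frac{9167}{45818} \approx -0.20007$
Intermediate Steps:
$v{\left(U,V \right)} = - 2 U$
$f{\left(F \right)} = -5 + 42 F^{2}$
$B = -503998$ ($B = 1478 \left(-341\right) = -503998$)
$\frac{f{\left(x{\left(41 \right)} \right)}}{B} = \frac{-5 + 42 \cdot 49^{2}}{-503998} = \left(-5 + 42 \cdot 2401\right) \left(- \frac{1}{503998}\right) = \left(-5 + 100842\right) \left(- \frac{1}{503998}\right) = 100837 \left(- \frac{1}{503998}\right) = - \frac{9167}{45818}$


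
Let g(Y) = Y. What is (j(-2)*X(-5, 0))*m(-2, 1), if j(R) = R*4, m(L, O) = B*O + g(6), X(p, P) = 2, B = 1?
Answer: -112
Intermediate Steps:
m(L, O) = 6 + O (m(L, O) = 1*O + 6 = O + 6 = 6 + O)
j(R) = 4*R
(j(-2)*X(-5, 0))*m(-2, 1) = ((4*(-2))*2)*(6 + 1) = -8*2*7 = -16*7 = -112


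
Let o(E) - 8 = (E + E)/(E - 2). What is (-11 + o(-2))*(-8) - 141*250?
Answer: -35234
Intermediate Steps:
o(E) = 8 + 2*E/(-2 + E) (o(E) = 8 + (E + E)/(E - 2) = 8 + (2*E)/(-2 + E) = 8 + 2*E/(-2 + E))
(-11 + o(-2))*(-8) - 141*250 = (-11 + 2*(-8 + 5*(-2))/(-2 - 2))*(-8) - 141*250 = (-11 + 2*(-8 - 10)/(-4))*(-8) - 35250 = (-11 + 2*(-¼)*(-18))*(-8) - 35250 = (-11 + 9)*(-8) - 35250 = -2*(-8) - 35250 = 16 - 35250 = -35234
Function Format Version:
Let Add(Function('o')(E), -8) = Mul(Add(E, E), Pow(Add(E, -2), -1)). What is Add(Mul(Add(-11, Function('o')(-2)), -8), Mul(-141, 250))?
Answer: -35234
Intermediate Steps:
Function('o')(E) = Add(8, Mul(2, E, Pow(Add(-2, E), -1))) (Function('o')(E) = Add(8, Mul(Add(E, E), Pow(Add(E, -2), -1))) = Add(8, Mul(Mul(2, E), Pow(Add(-2, E), -1))) = Add(8, Mul(2, E, Pow(Add(-2, E), -1))))
Add(Mul(Add(-11, Function('o')(-2)), -8), Mul(-141, 250)) = Add(Mul(Add(-11, Mul(2, Pow(Add(-2, -2), -1), Add(-8, Mul(5, -2)))), -8), Mul(-141, 250)) = Add(Mul(Add(-11, Mul(2, Pow(-4, -1), Add(-8, -10))), -8), -35250) = Add(Mul(Add(-11, Mul(2, Rational(-1, 4), -18)), -8), -35250) = Add(Mul(Add(-11, 9), -8), -35250) = Add(Mul(-2, -8), -35250) = Add(16, -35250) = -35234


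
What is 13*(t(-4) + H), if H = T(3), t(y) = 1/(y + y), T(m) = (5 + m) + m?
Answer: 1131/8 ≈ 141.38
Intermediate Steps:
T(m) = 5 + 2*m
t(y) = 1/(2*y)
H = 11 (H = 5 + 2*3 = 5 + 6 = 11)
13*(t(-4) + H) = 13*((½)/(-4) + 11) = 13*((½)*(-¼) + 11) = 13*(-⅛ + 11) = 13*(87/8) = 1131/8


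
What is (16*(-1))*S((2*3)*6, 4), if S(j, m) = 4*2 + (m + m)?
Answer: -256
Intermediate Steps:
S(j, m) = 8 + 2*m
(16*(-1))*S((2*3)*6, 4) = (16*(-1))*(8 + 2*4) = -16*(8 + 8) = -16*16 = -256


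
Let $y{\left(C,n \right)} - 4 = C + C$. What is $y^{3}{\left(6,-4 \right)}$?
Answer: $4096$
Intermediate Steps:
$y{\left(C,n \right)} = 4 + 2 C$ ($y{\left(C,n \right)} = 4 + \left(C + C\right) = 4 + 2 C$)
$y^{3}{\left(6,-4 \right)} = \left(4 + 2 \cdot 6\right)^{3} = \left(4 + 12\right)^{3} = 16^{3} = 4096$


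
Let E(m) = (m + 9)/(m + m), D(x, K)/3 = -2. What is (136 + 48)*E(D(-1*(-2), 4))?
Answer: -46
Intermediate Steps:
D(x, K) = -6 (D(x, K) = 3*(-2) = -6)
E(m) = (9 + m)/(2*m) (E(m) = (9 + m)/((2*m)) = (9 + m)*(1/(2*m)) = (9 + m)/(2*m))
(136 + 48)*E(D(-1*(-2), 4)) = (136 + 48)*((½)*(9 - 6)/(-6)) = 184*((½)*(-⅙)*3) = 184*(-¼) = -46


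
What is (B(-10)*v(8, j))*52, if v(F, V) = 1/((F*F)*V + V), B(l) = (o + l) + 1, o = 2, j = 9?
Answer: -28/45 ≈ -0.62222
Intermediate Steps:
B(l) = 3 + l (B(l) = (2 + l) + 1 = 3 + l)
v(F, V) = 1/(V + V*F²) (v(F, V) = 1/(F²*V + V) = 1/(V*F² + V) = 1/(V + V*F²))
(B(-10)*v(8, j))*52 = ((3 - 10)*(1/(9*(1 + 8²))))*52 = -7/(9*(1 + 64))*52 = -7/(9*65)*52 = -7*1/585*52 = -7/585*52 = -28/45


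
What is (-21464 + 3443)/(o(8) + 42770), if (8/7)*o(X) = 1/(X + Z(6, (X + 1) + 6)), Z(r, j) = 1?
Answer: -1297512/3079447 ≈ -0.42135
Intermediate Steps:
o(X) = 7/(8*(1 + X)) (o(X) = 7/(8*(X + 1)) = 7/(8*(1 + X)))
(-21464 + 3443)/(o(8) + 42770) = (-21464 + 3443)/(7/(8*(1 + 8)) + 42770) = -18021/((7/8)/9 + 42770) = -18021/((7/8)*(1/9) + 42770) = -18021/(7/72 + 42770) = -18021/3079447/72 = -18021*72/3079447 = -1297512/3079447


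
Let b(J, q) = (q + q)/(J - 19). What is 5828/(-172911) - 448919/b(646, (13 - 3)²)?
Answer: -48669642987643/34582200 ≈ -1.4074e+6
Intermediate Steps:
b(J, q) = 2*q/(-19 + J) (b(J, q) = (2*q)/(-19 + J) = 2*q/(-19 + J))
5828/(-172911) - 448919/b(646, (13 - 3)²) = 5828/(-172911) - 448919*(-19 + 646)/(2*(13 - 3)²) = 5828*(-1/172911) - 448919/(2*10²/627) = -5828/172911 - 448919/(2*100*(1/627)) = -5828/172911 - 448919/200/627 = -5828/172911 - 448919*627/200 = -5828/172911 - 281472213/200 = -48669642987643/34582200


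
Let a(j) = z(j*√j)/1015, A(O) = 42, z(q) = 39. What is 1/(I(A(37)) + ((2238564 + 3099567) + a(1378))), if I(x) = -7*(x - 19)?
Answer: 1015/5418039589 ≈ 1.8734e-7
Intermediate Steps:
a(j) = 39/1015
I(x) = 133 - 7*x (I(x) = -7*(-19 + x) = 133 - 7*x)
1/(I(A(37)) + ((2238564 + 3099567) + a(1378))) = 1/((133 - 7*42) + ((2238564 + 3099567) + 39/1015)) = 1/((133 - 294) + (5338131 + 39/1015)) = 1/(-161 + 5418203004/1015) = 1/(5418039589/1015) = 1015/5418039589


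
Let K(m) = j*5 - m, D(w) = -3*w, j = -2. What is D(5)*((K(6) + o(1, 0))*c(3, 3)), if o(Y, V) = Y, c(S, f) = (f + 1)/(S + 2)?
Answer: 180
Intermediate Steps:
c(S, f) = (1 + f)/(2 + S)
K(m) = -10 - m (K(m) = -2*5 - m = -10 - m)
D(5)*((K(6) + o(1, 0))*c(3, 3)) = (-3*5)*(((-10 - 1*6) + 1)*((1 + 3)/(2 + 3))) = -15*((-10 - 6) + 1)*4/5 = -15*(-16 + 1)*(⅕)*4 = -(-225)*4/5 = -15*(-12) = 180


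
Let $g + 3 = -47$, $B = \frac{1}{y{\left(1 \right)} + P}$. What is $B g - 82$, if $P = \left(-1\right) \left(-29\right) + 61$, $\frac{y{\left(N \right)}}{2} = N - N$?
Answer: $- \frac{743}{9} \approx -82.556$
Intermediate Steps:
$y{\left(N \right)} = 0$ ($y{\left(N \right)} = 2 \left(N - N\right) = 2 \cdot 0 = 0$)
$P = 90$ ($P = 29 + 61 = 90$)
$B = \frac{1}{90}$ ($B = \frac{1}{0 + 90} = \frac{1}{90} \approx 0.011111$)
$g = -50$ ($g = -3 - 47 = -50$)
$B g - 82 = \frac{1}{90} \left(-50\right) - 82 = - \frac{5}{9} - 82 = - \frac{743}{9}$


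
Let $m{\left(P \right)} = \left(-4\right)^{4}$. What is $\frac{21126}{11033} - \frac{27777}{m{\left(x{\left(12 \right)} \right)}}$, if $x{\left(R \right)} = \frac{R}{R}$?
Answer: $- \frac{301055385}{2824448} \approx -106.59$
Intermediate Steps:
$x{\left(R \right)} = 1$
$m{\left(P \right)} = 256$
$\frac{21126}{11033} - \frac{27777}{m{\left(x{\left(12 \right)} \right)}} = \frac{21126}{11033} - \frac{27777}{256} = - \frac{301055385}{2824448}$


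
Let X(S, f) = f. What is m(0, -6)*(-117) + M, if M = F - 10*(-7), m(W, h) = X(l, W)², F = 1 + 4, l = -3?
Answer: 75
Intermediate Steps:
F = 5
m(W, h) = W²
M = 75 (M = 5 - 10*(-7) = 5 + 70 = 75)
m(0, -6)*(-117) + M = 0²*(-117) + 75 = 0*(-117) + 75 = 0 + 75 = 75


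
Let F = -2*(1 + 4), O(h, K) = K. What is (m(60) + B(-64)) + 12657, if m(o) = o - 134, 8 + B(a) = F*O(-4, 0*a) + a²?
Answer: 16671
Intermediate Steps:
F = -10 (F = -2*5 = -10)
B(a) = -8 + a² (B(a) = -8 + (-0*a + a²) = -8 + (-10*0 + a²) = -8 + (0 + a²) = -8 + a²)
m(o) = -134 + o
(m(60) + B(-64)) + 12657 = ((-134 + 60) + (-8 + (-64)²)) + 12657 = (-74 + (-8 + 4096)) + 12657 = (-74 + 4088) + 12657 = 4014 + 12657 = 16671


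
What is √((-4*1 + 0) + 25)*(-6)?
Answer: -6*√21 ≈ -27.495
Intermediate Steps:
√((-4*1 + 0) + 25)*(-6) = √((-4 + 0) + 25)*(-6) = √(-4 + 25)*(-6) = √21*(-6) = -6*√21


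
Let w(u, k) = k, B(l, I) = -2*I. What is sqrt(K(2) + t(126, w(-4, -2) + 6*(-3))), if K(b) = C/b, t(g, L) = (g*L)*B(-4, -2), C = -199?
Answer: I*sqrt(40718)/2 ≈ 100.89*I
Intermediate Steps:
t(g, L) = 4*L*g (t(g, L) = (g*L)*(-2*(-2)) = (L*g)*4 = 4*L*g)
K(b) = -199/b
sqrt(K(2) + t(126, w(-4, -2) + 6*(-3))) = sqrt(-199/2 + 4*(-2 + 6*(-3))*126) = sqrt(-199*1/2 + 4*(-2 - 18)*126) = sqrt(-199/2 + 4*(-20)*126) = sqrt(-199/2 - 10080) = sqrt(-20359/2) = I*sqrt(40718)/2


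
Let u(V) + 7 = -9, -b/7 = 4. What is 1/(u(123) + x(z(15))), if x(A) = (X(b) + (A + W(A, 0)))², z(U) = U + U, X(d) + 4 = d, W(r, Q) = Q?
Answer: -1/12 ≈ -0.083333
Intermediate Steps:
b = -28 (b = -7*4 = -28)
X(d) = -4 + d
u(V) = -16 (u(V) = -7 - 9 = -16)
z(U) = 2*U
x(A) = (-32 + A)² (x(A) = ((-4 - 28) + (A + 0))² = (-32 + A)²)
1/(u(123) + x(z(15))) = 1/(-16 + (-32 + 2*15)²) = 1/(-16 + (-32 + 30)²) = 1/(-16 + (-2)²) = 1/(-16 + 4) = 1/(-12) = -1/12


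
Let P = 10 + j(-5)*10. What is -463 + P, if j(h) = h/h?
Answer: -443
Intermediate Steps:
j(h) = 1
P = 20 (P = 10 + 1*10 = 10 + 10 = 20)
-463 + P = -463 + 20 = -443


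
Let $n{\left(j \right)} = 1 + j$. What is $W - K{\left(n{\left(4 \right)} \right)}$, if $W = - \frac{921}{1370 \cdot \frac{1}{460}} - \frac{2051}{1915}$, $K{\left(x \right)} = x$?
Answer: $- \frac{82723652}{262355} \approx -315.31$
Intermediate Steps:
$W = - \frac{81411877}{262355}$ ($W = - \frac{921}{1370 \cdot \frac{1}{460}} - \frac{2051}{1915} = - \frac{921}{\frac{137}{46}} - \frac{2051}{1915} = \left(-921\right) \frac{46}{137} - \frac{2051}{1915} = - \frac{42366}{137} - \frac{2051}{1915} = - \frac{81411877}{262355} \approx -310.31$)
$W - K{\left(n{\left(4 \right)} \right)} = - \frac{81411877}{262355} - \left(1 + 4\right) = - \frac{81411877}{262355} - 5 = - \frac{82723652}{262355}$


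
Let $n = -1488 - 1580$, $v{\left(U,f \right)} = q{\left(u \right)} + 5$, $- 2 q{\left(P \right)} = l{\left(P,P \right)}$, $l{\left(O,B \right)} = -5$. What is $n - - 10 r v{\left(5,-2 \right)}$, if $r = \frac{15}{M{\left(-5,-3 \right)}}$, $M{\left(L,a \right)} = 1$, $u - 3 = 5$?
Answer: $-1943$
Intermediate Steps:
$u = 8$ ($u = 3 + 5 = 8$)
$q{\left(P \right)} = \frac{5}{2}$ ($q{\left(P \right)} = \left(- \frac{1}{2}\right) \left(-5\right) = \frac{5}{2}$)
$v{\left(U,f \right)} = \frac{15}{2}$ ($v{\left(U,f \right)} = \frac{5}{2} + 5 = \frac{15}{2}$)
$r = 15$ ($r = \frac{15}{1} = 15 \cdot 1 = 15$)
$n = -3068$ ($n = -1488 - 1580 = -3068$)
$n - - 10 r v{\left(5,-2 \right)} = -3068 - \left(-10\right) 15 \cdot \frac{15}{2} = -3068 - \left(-150\right) \frac{15}{2} = -3068 - -1125 = -3068 + 1125 = -1943$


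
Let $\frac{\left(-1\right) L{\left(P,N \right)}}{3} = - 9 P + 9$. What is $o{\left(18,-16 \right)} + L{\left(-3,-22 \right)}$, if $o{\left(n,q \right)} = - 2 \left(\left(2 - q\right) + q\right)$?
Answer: $-112$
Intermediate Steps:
$L{\left(P,N \right)} = -27 + 27 P$ ($L{\left(P,N \right)} = - 3 \left(- 9 P + 9\right) = - 3 \left(9 - 9 P\right) = -27 + 27 P$)
$o{\left(n,q \right)} = -4$ ($o{\left(n,q \right)} = \left(-2\right) 2 = -4$)
$o{\left(18,-16 \right)} + L{\left(-3,-22 \right)} = -4 + \left(-27 + 27 \left(-3\right)\right) = -4 - 108 = -112$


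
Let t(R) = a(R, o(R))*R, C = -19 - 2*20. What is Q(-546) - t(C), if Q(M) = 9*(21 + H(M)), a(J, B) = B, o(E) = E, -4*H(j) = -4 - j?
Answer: -9023/2 ≈ -4511.5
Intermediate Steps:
H(j) = 1 + j/4 (H(j) = -(-4 - j)/4 = 1 + j/4)
C = -59 (C = -19 - 40 = -59)
t(R) = R² (t(R) = R*R = R²)
Q(M) = 198 + 9*M/4 (Q(M) = 9*(21 + (1 + M/4)) = 9*(22 + M/4) = 198 + 9*M/4)
Q(-546) - t(C) = (198 + (9/4)*(-546)) - 1*(-59)² = (198 - 2457/2) - 1*3481 = -2061/2 - 3481 = -9023/2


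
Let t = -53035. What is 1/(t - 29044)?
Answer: -1/82079 ≈ -1.2183e-5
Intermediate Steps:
1/(t - 29044) = 1/(-53035 - 29044) = 1/(-82079) = -1/82079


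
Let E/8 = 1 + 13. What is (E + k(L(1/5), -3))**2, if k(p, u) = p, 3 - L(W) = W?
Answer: 329476/25 ≈ 13179.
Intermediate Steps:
L(W) = 3 - W
E = 112 (E = 8*(1 + 13) = 8*14 = 112)
(E + k(L(1/5), -3))**2 = (112 + (3 - 1/5))**2 = (112 + 14/5)**2 = (574/5)**2 = 329476/25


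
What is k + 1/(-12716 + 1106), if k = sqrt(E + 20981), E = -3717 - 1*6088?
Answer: -1/11610 + 2*sqrt(2794) ≈ 105.72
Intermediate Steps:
E = -9805 (E = -3717 - 6088 = -9805)
k = 2*sqrt(2794) (k = sqrt(-9805 + 20981) = sqrt(11176) = 2*sqrt(2794) ≈ 105.72)
k + 1/(-12716 + 1106) = 2*sqrt(2794) + 1/(-12716 + 1106) = 2*sqrt(2794) + 1/(-11610) = 2*sqrt(2794) - 1/11610 = -1/11610 + 2*sqrt(2794)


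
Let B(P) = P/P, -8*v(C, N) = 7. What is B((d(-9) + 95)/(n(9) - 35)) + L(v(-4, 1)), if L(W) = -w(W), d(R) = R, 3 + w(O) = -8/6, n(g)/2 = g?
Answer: 16/3 ≈ 5.3333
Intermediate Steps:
n(g) = 2*g
w(O) = -13/3 (w(O) = -3 - 8/6 = -3 - 8*1/6 = -3 - 4/3 = -13/3)
v(C, N) = -7/8 (v(C, N) = -1/8*7 = -7/8)
L(W) = 13/3 (L(W) = -1*(-13/3) = 13/3)
B(P) = 1
B((d(-9) + 95)/(n(9) - 35)) + L(v(-4, 1)) = 1 + 13/3 = 16/3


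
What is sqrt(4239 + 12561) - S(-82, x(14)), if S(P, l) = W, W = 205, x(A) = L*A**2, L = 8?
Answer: -205 + 20*sqrt(42) ≈ -75.385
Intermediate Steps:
x(A) = 8*A**2
S(P, l) = 205
sqrt(4239 + 12561) - S(-82, x(14)) = sqrt(4239 + 12561) - 1*205 = sqrt(16800) - 205 = 20*sqrt(42) - 205 = -205 + 20*sqrt(42)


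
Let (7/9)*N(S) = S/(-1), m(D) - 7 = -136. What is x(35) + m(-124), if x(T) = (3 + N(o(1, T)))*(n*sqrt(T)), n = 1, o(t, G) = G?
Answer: -129 - 42*sqrt(35) ≈ -377.48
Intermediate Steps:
m(D) = -129 (m(D) = 7 - 136 = -129)
N(S) = -9*S/7 (N(S) = 9*(S/(-1))/7 = 9*(S*(-1))/7 = 9*(-S)/7 = -9*S/7)
x(T) = sqrt(T)*(3 - 9*T/7) (x(T) = (3 - 9*T/7)*(1*sqrt(T)) = (3 - 9*T/7)*sqrt(T) = sqrt(T)*(3 - 9*T/7))
x(35) + m(-124) = sqrt(35)*(3 - 9/7*35) - 129 = sqrt(35)*(3 - 45) - 129 = sqrt(35)*(-42) - 129 = -42*sqrt(35) - 129 = -129 - 42*sqrt(35)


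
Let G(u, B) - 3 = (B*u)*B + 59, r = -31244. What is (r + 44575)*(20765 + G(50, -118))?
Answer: 9558686937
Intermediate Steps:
G(u, B) = 62 + u*B² (G(u, B) = 3 + ((B*u)*B + 59) = 3 + (u*B² + 59) = 3 + (59 + u*B²) = 62 + u*B²)
(r + 44575)*(20765 + G(50, -118)) = (-31244 + 44575)*(20765 + (62 + 50*(-118)²)) = 13331*(20765 + (62 + 50*13924)) = 13331*(20765 + (62 + 696200)) = 13331*(20765 + 696262) = 13331*717027 = 9558686937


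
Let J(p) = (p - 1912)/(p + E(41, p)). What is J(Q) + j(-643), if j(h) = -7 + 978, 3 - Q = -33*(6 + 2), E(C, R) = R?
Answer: 516869/534 ≈ 967.92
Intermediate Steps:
Q = 267 (Q = 3 - (-33)*(6 + 2) = 3 - (-33)*8 = 3 - 1*(-264) = 3 + 264 = 267)
j(h) = 971
J(p) = (-1912 + p)/(2*p) (J(p) = (p - 1912)/(p + p) = (-1912 + p)/((2*p)) = (-1912 + p)*(1/(2*p)) = (-1912 + p)/(2*p))
J(Q) + j(-643) = (1/2)*(-1912 + 267)/267 + 971 = (1/2)*(1/267)*(-1645) + 971 = -1645/534 + 971 = 516869/534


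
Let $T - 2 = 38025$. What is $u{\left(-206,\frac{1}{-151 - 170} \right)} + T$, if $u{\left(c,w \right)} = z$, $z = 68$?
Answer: $38095$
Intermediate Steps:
$T = 38027$ ($T = 2 + 38025 = 38027$)
$u{\left(c,w \right)} = 68$
$u{\left(-206,\frac{1}{-151 - 170} \right)} + T = 68 + 38027 = 38095$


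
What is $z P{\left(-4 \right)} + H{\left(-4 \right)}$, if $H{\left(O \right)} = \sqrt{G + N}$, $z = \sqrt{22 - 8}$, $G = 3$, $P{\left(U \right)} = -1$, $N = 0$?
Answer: $\sqrt{3} - \sqrt{14} \approx -2.0096$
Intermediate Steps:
$z = \sqrt{14} \approx 3.7417$
$H{\left(O \right)} = \sqrt{3}$ ($H{\left(O \right)} = \sqrt{3 + 0} = \sqrt{3}$)
$z P{\left(-4 \right)} + H{\left(-4 \right)} = \sqrt{14} \left(-1\right) + \sqrt{3} = - \sqrt{14} + \sqrt{3} = \sqrt{3} - \sqrt{14}$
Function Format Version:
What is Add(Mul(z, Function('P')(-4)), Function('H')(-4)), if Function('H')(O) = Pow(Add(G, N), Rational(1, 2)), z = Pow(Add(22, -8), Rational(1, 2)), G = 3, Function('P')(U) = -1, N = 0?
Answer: Add(Pow(3, Rational(1, 2)), Mul(-1, Pow(14, Rational(1, 2)))) ≈ -2.0096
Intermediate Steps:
z = Pow(14, Rational(1, 2)) ≈ 3.7417
Function('H')(O) = Pow(3, Rational(1, 2)) (Function('H')(O) = Pow(Add(3, 0), Rational(1, 2)) = Pow(3, Rational(1, 2)))
Add(Mul(z, Function('P')(-4)), Function('H')(-4)) = Add(Mul(Pow(14, Rational(1, 2)), -1), Pow(3, Rational(1, 2))) = Add(Mul(-1, Pow(14, Rational(1, 2))), Pow(3, Rational(1, 2))) = Add(Pow(3, Rational(1, 2)), Mul(-1, Pow(14, Rational(1, 2))))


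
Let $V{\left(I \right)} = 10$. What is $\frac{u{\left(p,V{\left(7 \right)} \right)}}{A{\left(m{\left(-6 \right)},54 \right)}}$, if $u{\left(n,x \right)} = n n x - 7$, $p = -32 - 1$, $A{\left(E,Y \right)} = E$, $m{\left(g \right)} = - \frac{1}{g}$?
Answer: $65298$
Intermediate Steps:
$p = -33$
$u{\left(n,x \right)} = -7 + x n^{2}$ ($u{\left(n,x \right)} = n^{2} x - 7 = x n^{2} - 7 = -7 + x n^{2}$)
$\frac{u{\left(p,V{\left(7 \right)} \right)}}{A{\left(m{\left(-6 \right)},54 \right)}} = \frac{-7 + 10 \left(-33\right)^{2}}{\left(-1\right) \frac{1}{-6}} = \frac{-7 + 10 \cdot 1089}{\left(-1\right) \left(- \frac{1}{6}\right)} = \left(-7 + 10890\right) \frac{1}{\frac{1}{6}} = 10883 \cdot 6 = 65298$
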